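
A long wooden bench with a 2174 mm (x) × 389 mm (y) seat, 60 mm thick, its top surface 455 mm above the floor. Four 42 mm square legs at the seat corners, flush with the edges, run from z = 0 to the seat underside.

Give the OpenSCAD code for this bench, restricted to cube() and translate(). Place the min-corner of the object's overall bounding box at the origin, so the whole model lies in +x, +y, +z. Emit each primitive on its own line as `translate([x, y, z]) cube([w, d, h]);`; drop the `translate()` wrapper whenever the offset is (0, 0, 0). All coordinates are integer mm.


// leg_h = 455 − 60 = 395
translate([0, 0, 395]) cube([2174, 389, 60]);
cube([42, 42, 395]);
translate([0, 347, 0]) cube([42, 42, 395]);
translate([2132, 0, 0]) cube([42, 42, 395]);
translate([2132, 347, 0]) cube([42, 42, 395]);


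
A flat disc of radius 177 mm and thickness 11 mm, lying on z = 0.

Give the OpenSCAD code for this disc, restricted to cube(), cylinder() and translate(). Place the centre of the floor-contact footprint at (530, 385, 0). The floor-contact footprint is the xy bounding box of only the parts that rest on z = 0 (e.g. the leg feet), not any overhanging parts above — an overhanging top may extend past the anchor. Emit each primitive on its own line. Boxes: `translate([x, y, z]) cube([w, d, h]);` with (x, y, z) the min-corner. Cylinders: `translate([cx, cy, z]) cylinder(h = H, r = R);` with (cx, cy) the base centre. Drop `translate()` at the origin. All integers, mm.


translate([530, 385, 0]) cylinder(h = 11, r = 177);


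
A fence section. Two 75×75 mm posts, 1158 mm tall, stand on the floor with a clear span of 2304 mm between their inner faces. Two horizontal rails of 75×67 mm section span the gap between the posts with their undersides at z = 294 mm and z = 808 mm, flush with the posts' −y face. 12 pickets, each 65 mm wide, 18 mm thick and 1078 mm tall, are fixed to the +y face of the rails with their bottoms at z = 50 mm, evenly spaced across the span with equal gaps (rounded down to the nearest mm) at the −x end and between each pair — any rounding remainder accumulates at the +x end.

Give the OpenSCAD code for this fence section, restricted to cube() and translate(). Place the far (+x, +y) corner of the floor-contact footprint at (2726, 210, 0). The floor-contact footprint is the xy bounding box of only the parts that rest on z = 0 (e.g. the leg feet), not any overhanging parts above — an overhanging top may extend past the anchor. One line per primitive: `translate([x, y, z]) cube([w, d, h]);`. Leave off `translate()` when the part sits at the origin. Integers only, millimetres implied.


translate([272, 135, 0]) cube([75, 75, 1158]);
translate([2651, 135, 0]) cube([75, 75, 1158]);
translate([347, 135, 294]) cube([2304, 75, 67]);
translate([347, 135, 808]) cube([2304, 75, 67]);
translate([464, 210, 50]) cube([65, 18, 1078]);
translate([646, 210, 50]) cube([65, 18, 1078]);
translate([828, 210, 50]) cube([65, 18, 1078]);
translate([1010, 210, 50]) cube([65, 18, 1078]);
translate([1192, 210, 50]) cube([65, 18, 1078]);
translate([1374, 210, 50]) cube([65, 18, 1078]);
translate([1556, 210, 50]) cube([65, 18, 1078]);
translate([1738, 210, 50]) cube([65, 18, 1078]);
translate([1920, 210, 50]) cube([65, 18, 1078]);
translate([2102, 210, 50]) cube([65, 18, 1078]);
translate([2284, 210, 50]) cube([65, 18, 1078]);
translate([2466, 210, 50]) cube([65, 18, 1078]);


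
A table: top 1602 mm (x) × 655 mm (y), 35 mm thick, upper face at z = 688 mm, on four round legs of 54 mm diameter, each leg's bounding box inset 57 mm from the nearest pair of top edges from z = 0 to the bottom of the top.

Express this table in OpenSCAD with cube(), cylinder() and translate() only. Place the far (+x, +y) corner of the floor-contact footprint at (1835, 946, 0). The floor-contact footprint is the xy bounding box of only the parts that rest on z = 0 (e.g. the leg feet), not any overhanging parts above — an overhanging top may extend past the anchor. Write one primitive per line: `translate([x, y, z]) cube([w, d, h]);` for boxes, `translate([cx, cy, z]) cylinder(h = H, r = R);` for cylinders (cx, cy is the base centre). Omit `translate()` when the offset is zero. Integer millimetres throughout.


translate([290, 348, 653]) cube([1602, 655, 35]);
translate([374, 432, 0]) cylinder(h = 653, r = 27);
translate([1808, 432, 0]) cylinder(h = 653, r = 27);
translate([374, 919, 0]) cylinder(h = 653, r = 27);
translate([1808, 919, 0]) cylinder(h = 653, r = 27);


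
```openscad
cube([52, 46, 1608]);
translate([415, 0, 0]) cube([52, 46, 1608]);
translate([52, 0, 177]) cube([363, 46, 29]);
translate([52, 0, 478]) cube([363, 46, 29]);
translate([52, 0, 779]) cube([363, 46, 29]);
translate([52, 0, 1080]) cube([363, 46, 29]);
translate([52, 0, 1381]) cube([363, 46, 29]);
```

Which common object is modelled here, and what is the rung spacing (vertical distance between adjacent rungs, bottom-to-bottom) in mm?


A ladder. The rung spacing is 301 mm.

Two tall 52×46 posts with 5 short bars between them — a ladder. Adjacent rungs sit at z = 177 and z = 478, so the spacing is 478 − 177 = 301 mm.


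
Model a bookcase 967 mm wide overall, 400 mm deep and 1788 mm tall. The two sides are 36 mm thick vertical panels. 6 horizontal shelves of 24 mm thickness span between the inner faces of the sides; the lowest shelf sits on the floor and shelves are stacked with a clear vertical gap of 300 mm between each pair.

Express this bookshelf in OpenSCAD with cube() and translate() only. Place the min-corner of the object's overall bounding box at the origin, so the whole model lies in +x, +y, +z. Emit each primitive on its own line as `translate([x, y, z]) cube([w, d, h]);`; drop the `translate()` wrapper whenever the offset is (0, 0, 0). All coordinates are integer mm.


cube([36, 400, 1788]);
translate([931, 0, 0]) cube([36, 400, 1788]);
translate([36, 0, 0]) cube([895, 400, 24]);
translate([36, 0, 324]) cube([895, 400, 24]);
translate([36, 0, 648]) cube([895, 400, 24]);
translate([36, 0, 972]) cube([895, 400, 24]);
translate([36, 0, 1296]) cube([895, 400, 24]);
translate([36, 0, 1620]) cube([895, 400, 24]);


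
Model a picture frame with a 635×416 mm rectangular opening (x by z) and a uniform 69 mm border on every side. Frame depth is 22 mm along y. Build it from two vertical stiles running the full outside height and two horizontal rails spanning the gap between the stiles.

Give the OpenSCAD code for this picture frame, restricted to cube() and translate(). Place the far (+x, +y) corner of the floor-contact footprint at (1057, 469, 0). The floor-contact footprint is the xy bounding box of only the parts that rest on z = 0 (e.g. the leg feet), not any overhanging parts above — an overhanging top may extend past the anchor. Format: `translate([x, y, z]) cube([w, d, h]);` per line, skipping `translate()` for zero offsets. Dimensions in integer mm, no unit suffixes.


translate([284, 447, 0]) cube([69, 22, 554]);
translate([988, 447, 0]) cube([69, 22, 554]);
translate([353, 447, 0]) cube([635, 22, 69]);
translate([353, 447, 485]) cube([635, 22, 69]);


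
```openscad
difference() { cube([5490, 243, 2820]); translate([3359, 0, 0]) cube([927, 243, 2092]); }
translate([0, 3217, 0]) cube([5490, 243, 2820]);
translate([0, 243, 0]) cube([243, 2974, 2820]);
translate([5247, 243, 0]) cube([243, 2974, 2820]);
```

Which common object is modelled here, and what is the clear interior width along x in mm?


A single room. The interior width is 5004 mm.

Four walls enclosing a rectangle with a door in the front wall — a room. Outside width 5490 minus two 243 mm walls gives 5004 mm.


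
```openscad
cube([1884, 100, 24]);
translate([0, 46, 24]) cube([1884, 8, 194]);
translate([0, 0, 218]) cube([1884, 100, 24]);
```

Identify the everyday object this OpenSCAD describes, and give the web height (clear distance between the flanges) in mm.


An I-beam. The web height is 194 mm.

Two wide flanges with a thin centred web — an I-beam. Overall 242 mm minus two 24 mm flanges gives a web of 242 − 2·24 = 194 mm.


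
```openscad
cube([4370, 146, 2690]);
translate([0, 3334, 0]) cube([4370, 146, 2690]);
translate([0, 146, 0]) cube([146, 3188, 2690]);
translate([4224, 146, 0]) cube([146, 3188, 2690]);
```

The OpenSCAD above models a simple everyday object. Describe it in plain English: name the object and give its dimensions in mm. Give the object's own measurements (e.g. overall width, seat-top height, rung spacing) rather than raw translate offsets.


The wall frame of a small rectangular building: four walls, each 2690 mm tall and 146 mm thick, enclosing a footprint 4370 mm (x) by 3480 mm (y) outside-to-outside, with no floor or roof. The front and back walls (the −y and +y sides) span the full width; the two side walls fit between them.


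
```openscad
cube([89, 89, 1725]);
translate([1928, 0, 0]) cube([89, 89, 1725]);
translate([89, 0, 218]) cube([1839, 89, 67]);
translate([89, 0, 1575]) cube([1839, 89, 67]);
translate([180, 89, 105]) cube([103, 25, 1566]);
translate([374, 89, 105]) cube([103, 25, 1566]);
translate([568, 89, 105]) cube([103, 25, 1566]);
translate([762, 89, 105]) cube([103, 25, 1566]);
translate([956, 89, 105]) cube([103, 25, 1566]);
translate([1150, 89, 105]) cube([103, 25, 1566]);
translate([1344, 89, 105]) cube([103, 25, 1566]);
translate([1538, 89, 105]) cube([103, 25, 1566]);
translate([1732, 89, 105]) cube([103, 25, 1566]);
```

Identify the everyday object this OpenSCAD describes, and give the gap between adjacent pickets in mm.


A fence section. The picket gap is 91 mm.

Two posts, two rails, 9 pickets — a fence section. Span 1839 mm holds 9 pickets of 103 mm with 10 equal gaps: ⌊(1839 − 9·103) / 10⌋ = 91 mm.


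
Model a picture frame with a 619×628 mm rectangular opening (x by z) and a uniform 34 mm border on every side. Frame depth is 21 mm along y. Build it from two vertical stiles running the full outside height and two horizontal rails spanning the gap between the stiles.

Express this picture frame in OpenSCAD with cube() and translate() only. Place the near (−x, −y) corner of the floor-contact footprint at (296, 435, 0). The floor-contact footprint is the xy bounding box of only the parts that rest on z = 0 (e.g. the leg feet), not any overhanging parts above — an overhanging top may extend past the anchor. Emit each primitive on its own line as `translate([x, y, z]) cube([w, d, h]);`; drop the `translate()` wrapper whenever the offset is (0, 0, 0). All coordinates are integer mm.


translate([296, 435, 0]) cube([34, 21, 696]);
translate([949, 435, 0]) cube([34, 21, 696]);
translate([330, 435, 0]) cube([619, 21, 34]);
translate([330, 435, 662]) cube([619, 21, 34]);


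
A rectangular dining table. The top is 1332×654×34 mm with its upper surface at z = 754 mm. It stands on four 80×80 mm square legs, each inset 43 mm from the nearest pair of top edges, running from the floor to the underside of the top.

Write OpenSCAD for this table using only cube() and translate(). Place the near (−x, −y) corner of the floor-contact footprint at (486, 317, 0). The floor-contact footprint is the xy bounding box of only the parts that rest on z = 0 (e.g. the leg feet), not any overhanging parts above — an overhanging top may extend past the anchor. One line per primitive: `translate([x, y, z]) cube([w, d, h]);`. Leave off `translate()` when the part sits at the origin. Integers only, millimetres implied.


// leg_h = 754 - 34 = 720
translate([443, 274, 720]) cube([1332, 654, 34]);
translate([486, 317, 0]) cube([80, 80, 720]);
translate([1652, 317, 0]) cube([80, 80, 720]);
translate([486, 805, 0]) cube([80, 80, 720]);
translate([1652, 805, 0]) cube([80, 80, 720]);


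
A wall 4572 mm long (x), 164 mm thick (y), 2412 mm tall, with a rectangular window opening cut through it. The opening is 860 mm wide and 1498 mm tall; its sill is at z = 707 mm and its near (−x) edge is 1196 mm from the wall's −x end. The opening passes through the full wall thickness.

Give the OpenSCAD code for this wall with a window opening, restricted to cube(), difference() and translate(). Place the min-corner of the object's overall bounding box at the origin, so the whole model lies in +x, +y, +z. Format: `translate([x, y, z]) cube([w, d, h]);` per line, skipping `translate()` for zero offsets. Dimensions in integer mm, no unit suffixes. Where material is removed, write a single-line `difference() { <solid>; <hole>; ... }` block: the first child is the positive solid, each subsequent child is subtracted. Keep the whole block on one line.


difference() { cube([4572, 164, 2412]); translate([1196, 0, 707]) cube([860, 164, 1498]); }


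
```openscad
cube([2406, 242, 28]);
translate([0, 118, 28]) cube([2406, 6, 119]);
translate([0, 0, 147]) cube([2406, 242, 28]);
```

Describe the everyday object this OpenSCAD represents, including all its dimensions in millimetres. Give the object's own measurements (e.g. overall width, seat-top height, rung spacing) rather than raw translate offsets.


An I-beam lying along x, 2406 mm long. Overall section height 175 mm. Two flanges 242 mm wide (y) and 28 mm thick, one on the floor and one at the top; a web 6 mm thick runs between them, centred on the flange width.


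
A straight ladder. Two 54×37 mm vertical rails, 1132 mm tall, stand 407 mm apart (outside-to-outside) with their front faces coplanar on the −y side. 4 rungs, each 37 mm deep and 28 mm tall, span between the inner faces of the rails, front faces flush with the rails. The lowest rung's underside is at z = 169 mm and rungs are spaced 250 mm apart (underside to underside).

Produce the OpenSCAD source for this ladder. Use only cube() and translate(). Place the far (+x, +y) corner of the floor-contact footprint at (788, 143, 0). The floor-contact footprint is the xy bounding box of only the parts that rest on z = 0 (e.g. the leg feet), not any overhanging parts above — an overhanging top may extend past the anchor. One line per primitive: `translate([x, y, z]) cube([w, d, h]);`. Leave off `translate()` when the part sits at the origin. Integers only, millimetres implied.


translate([381, 106, 0]) cube([54, 37, 1132]);
translate([734, 106, 0]) cube([54, 37, 1132]);
translate([435, 106, 169]) cube([299, 37, 28]);
translate([435, 106, 419]) cube([299, 37, 28]);
translate([435, 106, 669]) cube([299, 37, 28]);
translate([435, 106, 919]) cube([299, 37, 28]);


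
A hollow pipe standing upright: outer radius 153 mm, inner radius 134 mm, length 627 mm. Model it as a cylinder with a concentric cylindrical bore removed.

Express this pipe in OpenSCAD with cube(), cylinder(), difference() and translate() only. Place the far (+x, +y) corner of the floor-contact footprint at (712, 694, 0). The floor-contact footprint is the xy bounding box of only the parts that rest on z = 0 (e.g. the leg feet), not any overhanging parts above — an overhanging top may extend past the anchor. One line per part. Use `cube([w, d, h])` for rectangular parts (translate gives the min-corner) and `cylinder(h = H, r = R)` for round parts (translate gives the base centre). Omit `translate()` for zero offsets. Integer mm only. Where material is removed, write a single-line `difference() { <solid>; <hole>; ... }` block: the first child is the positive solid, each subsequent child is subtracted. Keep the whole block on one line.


difference() { translate([559, 541, 0]) cylinder(h = 627, r = 153); translate([559, 541, 0]) cylinder(h = 627, r = 134); }


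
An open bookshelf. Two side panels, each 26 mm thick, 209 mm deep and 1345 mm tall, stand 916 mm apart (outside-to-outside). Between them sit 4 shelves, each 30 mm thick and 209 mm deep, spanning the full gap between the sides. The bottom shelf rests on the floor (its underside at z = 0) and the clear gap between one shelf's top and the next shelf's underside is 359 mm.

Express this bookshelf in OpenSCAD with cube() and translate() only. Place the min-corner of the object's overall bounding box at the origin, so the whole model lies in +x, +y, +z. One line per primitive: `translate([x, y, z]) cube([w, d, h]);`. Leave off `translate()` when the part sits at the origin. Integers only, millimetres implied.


cube([26, 209, 1345]);
translate([890, 0, 0]) cube([26, 209, 1345]);
translate([26, 0, 0]) cube([864, 209, 30]);
translate([26, 0, 389]) cube([864, 209, 30]);
translate([26, 0, 778]) cube([864, 209, 30]);
translate([26, 0, 1167]) cube([864, 209, 30]);


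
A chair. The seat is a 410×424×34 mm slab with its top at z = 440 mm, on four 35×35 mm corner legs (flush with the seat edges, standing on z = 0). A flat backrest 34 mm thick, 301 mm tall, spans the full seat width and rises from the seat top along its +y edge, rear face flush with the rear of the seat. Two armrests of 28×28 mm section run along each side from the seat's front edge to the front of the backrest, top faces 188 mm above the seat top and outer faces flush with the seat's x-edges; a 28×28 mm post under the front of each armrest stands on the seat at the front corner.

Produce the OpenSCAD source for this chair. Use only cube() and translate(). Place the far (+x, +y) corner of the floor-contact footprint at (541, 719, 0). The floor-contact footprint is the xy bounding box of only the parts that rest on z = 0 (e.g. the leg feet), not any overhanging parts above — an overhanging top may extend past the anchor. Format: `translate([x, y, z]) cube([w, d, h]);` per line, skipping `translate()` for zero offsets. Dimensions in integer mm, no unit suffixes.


translate([131, 295, 406]) cube([410, 424, 34]);
translate([131, 295, 0]) cube([35, 35, 406]);
translate([506, 295, 0]) cube([35, 35, 406]);
translate([131, 684, 0]) cube([35, 35, 406]);
translate([506, 684, 0]) cube([35, 35, 406]);
translate([131, 685, 440]) cube([410, 34, 301]);
translate([131, 295, 600]) cube([28, 390, 28]);
translate([513, 295, 600]) cube([28, 390, 28]);
translate([131, 295, 440]) cube([28, 28, 160]);
translate([513, 295, 440]) cube([28, 28, 160]);


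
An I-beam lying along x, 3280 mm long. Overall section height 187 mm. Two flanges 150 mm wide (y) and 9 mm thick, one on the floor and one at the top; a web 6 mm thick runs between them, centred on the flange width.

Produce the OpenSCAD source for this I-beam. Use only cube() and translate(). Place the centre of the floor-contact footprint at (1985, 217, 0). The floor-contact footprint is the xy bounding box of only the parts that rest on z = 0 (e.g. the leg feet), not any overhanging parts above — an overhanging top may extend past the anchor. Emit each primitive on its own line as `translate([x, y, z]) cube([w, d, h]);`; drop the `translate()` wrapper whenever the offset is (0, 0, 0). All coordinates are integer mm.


translate([345, 142, 0]) cube([3280, 150, 9]);
translate([345, 214, 9]) cube([3280, 6, 169]);
translate([345, 142, 178]) cube([3280, 150, 9]);


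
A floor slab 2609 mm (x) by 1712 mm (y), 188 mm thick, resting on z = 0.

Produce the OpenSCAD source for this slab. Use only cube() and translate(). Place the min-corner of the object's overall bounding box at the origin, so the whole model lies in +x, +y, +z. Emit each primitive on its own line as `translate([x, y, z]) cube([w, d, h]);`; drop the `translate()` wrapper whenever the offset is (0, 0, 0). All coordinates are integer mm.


cube([2609, 1712, 188]);


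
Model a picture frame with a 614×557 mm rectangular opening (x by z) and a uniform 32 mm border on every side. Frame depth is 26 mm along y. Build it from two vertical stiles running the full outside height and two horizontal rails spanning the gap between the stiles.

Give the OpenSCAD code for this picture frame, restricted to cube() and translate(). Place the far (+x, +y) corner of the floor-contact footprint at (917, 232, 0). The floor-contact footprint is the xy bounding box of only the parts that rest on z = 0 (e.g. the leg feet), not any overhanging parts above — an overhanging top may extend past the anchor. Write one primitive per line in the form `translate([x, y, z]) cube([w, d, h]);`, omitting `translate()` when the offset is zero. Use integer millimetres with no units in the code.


translate([239, 206, 0]) cube([32, 26, 621]);
translate([885, 206, 0]) cube([32, 26, 621]);
translate([271, 206, 0]) cube([614, 26, 32]);
translate([271, 206, 589]) cube([614, 26, 32]);


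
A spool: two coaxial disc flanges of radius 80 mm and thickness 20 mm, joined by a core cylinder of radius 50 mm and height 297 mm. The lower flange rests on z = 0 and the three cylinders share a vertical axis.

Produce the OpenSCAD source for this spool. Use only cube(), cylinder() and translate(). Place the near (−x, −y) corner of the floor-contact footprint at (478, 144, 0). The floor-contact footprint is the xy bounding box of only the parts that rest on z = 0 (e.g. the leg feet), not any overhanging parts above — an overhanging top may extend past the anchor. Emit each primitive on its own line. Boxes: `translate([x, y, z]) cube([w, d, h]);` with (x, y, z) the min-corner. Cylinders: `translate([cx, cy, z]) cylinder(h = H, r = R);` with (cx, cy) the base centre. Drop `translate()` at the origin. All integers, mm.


translate([558, 224, 0]) cylinder(h = 20, r = 80);
translate([558, 224, 20]) cylinder(h = 297, r = 50);
translate([558, 224, 317]) cylinder(h = 20, r = 80);


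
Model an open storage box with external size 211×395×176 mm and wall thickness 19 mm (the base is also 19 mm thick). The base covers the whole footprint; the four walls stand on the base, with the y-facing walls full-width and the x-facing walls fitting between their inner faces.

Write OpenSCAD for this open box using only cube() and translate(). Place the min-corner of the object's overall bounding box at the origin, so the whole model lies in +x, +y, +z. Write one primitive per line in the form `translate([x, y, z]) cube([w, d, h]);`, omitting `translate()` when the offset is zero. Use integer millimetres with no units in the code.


cube([211, 395, 19]);
translate([0, 0, 19]) cube([211, 19, 157]);
translate([0, 376, 19]) cube([211, 19, 157]);
translate([0, 19, 19]) cube([19, 357, 157]);
translate([192, 19, 19]) cube([19, 357, 157]);


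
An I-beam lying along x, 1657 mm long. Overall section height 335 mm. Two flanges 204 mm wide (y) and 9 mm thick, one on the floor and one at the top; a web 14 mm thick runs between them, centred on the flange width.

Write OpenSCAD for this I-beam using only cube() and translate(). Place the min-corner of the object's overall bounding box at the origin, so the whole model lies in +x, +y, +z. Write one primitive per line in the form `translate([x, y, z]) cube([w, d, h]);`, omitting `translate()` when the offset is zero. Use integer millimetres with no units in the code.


cube([1657, 204, 9]);
translate([0, 95, 9]) cube([1657, 14, 317]);
translate([0, 0, 326]) cube([1657, 204, 9]);


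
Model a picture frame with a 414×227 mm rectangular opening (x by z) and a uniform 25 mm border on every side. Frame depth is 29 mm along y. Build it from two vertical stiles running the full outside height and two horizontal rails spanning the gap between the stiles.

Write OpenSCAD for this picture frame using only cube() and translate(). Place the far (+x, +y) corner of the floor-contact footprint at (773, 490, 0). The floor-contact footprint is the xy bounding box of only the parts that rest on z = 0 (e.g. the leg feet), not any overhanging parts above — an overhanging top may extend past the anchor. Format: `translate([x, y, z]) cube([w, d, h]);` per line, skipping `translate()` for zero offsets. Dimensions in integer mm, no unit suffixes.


translate([309, 461, 0]) cube([25, 29, 277]);
translate([748, 461, 0]) cube([25, 29, 277]);
translate([334, 461, 0]) cube([414, 29, 25]);
translate([334, 461, 252]) cube([414, 29, 25]);


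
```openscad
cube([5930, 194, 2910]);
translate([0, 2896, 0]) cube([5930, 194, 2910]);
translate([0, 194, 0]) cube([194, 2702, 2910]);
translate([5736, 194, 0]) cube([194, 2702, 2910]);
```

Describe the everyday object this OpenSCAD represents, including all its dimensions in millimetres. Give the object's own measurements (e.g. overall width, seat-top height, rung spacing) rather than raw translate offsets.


The wall frame of a small rectangular building: four walls, each 2910 mm tall and 194 mm thick, enclosing a footprint 5930 mm (x) by 3090 mm (y) outside-to-outside, with no floor or roof. The front and back walls (the −y and +y sides) span the full width; the two side walls fit between them.


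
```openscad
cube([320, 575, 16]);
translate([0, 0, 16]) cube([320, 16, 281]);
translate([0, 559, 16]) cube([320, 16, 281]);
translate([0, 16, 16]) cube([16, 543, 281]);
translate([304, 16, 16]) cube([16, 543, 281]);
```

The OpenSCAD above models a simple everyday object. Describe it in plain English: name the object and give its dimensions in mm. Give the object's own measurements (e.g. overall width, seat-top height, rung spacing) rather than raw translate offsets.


An open-topped rectangular box: outside dimensions 320×575×297 mm, with a uniform wall and base thickness of 16 mm. The base is a full 320×575 slab on the floor; four walls sit on top of the base. The front and back walls (the −y and +y sides) span the full width; the two side walls fit between them.


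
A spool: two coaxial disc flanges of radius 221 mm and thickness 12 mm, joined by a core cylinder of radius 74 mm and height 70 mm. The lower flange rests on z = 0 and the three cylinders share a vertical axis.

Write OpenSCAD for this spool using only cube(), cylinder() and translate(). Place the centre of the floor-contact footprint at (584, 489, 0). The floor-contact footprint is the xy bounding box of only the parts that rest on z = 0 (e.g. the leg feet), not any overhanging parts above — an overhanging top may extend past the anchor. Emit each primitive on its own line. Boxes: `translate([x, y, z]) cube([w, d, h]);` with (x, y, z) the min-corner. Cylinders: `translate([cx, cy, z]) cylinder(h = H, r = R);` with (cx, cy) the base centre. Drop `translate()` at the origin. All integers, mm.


translate([584, 489, 0]) cylinder(h = 12, r = 221);
translate([584, 489, 12]) cylinder(h = 70, r = 74);
translate([584, 489, 82]) cylinder(h = 12, r = 221);


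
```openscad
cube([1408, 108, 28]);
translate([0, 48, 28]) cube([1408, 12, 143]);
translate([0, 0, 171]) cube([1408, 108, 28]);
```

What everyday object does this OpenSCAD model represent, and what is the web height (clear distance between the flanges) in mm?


An I-beam. The web height is 143 mm.

Two wide flanges with a thin centred web — an I-beam. Overall 199 mm minus two 28 mm flanges gives a web of 199 − 2·28 = 143 mm.


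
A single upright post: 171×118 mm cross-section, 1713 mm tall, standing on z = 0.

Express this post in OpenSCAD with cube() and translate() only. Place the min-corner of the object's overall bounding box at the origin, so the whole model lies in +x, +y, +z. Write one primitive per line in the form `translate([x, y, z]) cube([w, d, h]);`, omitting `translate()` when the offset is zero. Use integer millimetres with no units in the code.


cube([171, 118, 1713]);


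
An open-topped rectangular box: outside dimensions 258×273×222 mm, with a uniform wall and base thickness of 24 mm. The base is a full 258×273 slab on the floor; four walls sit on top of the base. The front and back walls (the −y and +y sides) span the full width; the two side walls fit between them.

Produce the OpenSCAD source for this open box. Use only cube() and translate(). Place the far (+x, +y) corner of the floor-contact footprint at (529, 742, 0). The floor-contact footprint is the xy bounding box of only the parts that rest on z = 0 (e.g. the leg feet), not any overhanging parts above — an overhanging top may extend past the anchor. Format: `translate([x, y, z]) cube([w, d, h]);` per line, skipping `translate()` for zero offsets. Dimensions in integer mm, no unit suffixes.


translate([271, 469, 0]) cube([258, 273, 24]);
translate([271, 469, 24]) cube([258, 24, 198]);
translate([271, 718, 24]) cube([258, 24, 198]);
translate([271, 493, 24]) cube([24, 225, 198]);
translate([505, 493, 24]) cube([24, 225, 198]);


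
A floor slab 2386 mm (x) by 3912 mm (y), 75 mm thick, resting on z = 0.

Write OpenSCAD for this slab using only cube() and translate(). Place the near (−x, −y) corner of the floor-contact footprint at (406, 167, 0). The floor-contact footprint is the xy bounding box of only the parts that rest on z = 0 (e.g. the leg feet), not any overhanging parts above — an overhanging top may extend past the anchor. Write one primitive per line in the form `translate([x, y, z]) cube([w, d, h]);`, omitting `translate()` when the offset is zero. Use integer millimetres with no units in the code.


translate([406, 167, 0]) cube([2386, 3912, 75]);


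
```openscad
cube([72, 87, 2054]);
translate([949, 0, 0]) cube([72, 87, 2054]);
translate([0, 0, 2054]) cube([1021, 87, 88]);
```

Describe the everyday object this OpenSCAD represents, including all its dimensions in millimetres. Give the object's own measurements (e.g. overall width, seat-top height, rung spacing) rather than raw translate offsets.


A door frame. The clear opening is 877 mm wide and 2054 mm high. Two 72 mm wide jambs, 87 mm deep, stand either side of the opening from the floor to the top of the opening. A 88 mm thick head sits across the top of both jambs, spanning the full outside width of the frame.


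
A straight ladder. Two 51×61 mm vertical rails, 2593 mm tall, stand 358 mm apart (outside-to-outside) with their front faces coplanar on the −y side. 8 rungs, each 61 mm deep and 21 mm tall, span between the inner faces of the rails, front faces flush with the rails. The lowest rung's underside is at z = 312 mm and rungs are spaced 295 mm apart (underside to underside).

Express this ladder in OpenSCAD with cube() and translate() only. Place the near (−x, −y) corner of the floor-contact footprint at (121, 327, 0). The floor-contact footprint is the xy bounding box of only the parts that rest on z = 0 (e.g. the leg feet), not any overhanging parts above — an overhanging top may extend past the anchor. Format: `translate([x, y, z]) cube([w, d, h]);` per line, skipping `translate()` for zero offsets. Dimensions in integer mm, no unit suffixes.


// rung span = 358 - 2*51 = 256
// rung[k] z = 312 + k*295
translate([121, 327, 0]) cube([51, 61, 2593]);
translate([428, 327, 0]) cube([51, 61, 2593]);
translate([172, 327, 312]) cube([256, 61, 21]);
translate([172, 327, 607]) cube([256, 61, 21]);
translate([172, 327, 902]) cube([256, 61, 21]);
translate([172, 327, 1197]) cube([256, 61, 21]);
translate([172, 327, 1492]) cube([256, 61, 21]);
translate([172, 327, 1787]) cube([256, 61, 21]);
translate([172, 327, 2082]) cube([256, 61, 21]);
translate([172, 327, 2377]) cube([256, 61, 21]);


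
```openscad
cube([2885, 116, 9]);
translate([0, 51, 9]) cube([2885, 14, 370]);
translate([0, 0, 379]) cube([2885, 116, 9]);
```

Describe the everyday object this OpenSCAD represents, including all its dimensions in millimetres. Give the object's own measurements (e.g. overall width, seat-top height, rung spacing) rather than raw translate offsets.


An I-beam lying along x, 2885 mm long. Overall section height 388 mm. Two flanges 116 mm wide (y) and 9 mm thick, one on the floor and one at the top; a web 14 mm thick runs between them, centred on the flange width.


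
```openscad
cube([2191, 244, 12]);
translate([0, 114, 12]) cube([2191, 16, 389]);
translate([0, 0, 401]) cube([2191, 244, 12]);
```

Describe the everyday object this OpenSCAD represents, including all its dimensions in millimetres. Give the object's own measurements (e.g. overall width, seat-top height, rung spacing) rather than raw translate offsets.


An I-beam lying along x, 2191 mm long. Overall section height 413 mm. Two flanges 244 mm wide (y) and 12 mm thick, one on the floor and one at the top; a web 16 mm thick runs between them, centred on the flange width.


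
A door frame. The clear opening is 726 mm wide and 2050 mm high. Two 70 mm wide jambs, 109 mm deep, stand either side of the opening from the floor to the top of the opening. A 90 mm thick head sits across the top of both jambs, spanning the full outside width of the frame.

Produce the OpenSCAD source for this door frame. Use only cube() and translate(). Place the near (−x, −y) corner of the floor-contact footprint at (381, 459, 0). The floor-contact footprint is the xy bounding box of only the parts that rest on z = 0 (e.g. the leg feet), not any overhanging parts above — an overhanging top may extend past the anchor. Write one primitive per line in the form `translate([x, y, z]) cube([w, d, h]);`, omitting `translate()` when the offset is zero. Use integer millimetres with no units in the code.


translate([381, 459, 0]) cube([70, 109, 2050]);
translate([1177, 459, 0]) cube([70, 109, 2050]);
translate([381, 459, 2050]) cube([866, 109, 90]);


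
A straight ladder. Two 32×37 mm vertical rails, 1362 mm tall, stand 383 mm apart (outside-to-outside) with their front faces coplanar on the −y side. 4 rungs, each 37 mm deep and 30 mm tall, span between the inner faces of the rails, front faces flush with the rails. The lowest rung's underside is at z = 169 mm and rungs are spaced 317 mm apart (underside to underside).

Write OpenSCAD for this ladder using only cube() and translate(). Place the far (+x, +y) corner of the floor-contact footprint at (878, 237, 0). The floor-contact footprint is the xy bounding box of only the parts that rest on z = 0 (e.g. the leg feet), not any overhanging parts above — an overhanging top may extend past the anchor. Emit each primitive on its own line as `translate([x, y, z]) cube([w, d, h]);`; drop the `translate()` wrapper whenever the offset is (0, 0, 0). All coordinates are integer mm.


translate([495, 200, 0]) cube([32, 37, 1362]);
translate([846, 200, 0]) cube([32, 37, 1362]);
translate([527, 200, 169]) cube([319, 37, 30]);
translate([527, 200, 486]) cube([319, 37, 30]);
translate([527, 200, 803]) cube([319, 37, 30]);
translate([527, 200, 1120]) cube([319, 37, 30]);


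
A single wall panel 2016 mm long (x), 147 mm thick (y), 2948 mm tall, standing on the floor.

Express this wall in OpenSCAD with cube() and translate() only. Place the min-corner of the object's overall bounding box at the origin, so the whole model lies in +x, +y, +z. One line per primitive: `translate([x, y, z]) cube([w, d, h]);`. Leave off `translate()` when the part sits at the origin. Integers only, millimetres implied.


cube([2016, 147, 2948]);


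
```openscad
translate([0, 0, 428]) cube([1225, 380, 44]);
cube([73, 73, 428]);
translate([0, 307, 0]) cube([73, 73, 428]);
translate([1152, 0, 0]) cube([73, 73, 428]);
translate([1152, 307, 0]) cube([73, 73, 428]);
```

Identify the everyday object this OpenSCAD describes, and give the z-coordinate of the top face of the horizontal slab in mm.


A bench. The seat-top height is 472 mm.

A long slab on four corner posts — a bench. The slab sits at z = 428 with thickness 44, so the top is 428 + 44 = 472 mm.


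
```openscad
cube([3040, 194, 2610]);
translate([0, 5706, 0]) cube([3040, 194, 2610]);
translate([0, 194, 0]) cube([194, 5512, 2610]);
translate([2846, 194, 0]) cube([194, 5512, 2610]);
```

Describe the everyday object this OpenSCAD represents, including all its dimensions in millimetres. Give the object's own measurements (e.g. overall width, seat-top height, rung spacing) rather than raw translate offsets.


The wall frame of a small rectangular building: four walls, each 2610 mm tall and 194 mm thick, enclosing a footprint 3040 mm (x) by 5900 mm (y) outside-to-outside, with no floor or roof. The front and back walls (the −y and +y sides) span the full width; the two side walls fit between them.


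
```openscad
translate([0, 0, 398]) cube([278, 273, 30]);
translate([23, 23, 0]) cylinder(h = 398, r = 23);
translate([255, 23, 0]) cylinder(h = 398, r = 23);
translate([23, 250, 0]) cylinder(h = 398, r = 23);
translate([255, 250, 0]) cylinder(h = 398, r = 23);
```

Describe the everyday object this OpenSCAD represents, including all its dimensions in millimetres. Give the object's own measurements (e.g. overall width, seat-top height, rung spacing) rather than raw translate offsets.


A four-legged stool. The seat is a 278×273×30 mm slab whose top surface is at z = 428 mm; four round legs, each 46 mm in diameter, run from the floor (z = 0) to the underside of the seat, each leg's axis is inset half a diameter from the nearest pair of seat edges (so the leg's bounding box is flush with the corner).


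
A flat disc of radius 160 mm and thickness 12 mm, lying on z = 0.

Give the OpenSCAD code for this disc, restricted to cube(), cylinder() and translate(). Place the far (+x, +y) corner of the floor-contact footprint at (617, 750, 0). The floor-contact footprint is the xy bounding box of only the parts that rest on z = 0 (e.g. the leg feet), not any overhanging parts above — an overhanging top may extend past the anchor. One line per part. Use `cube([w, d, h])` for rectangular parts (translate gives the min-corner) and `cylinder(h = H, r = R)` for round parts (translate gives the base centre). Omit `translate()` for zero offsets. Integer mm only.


translate([457, 590, 0]) cylinder(h = 12, r = 160);


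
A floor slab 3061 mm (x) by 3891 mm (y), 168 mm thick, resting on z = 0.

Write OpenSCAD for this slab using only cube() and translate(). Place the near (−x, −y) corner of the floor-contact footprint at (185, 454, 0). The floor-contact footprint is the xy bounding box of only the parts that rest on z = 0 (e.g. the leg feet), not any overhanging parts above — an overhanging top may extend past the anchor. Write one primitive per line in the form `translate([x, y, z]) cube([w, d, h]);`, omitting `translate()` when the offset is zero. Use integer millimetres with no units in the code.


translate([185, 454, 0]) cube([3061, 3891, 168]);


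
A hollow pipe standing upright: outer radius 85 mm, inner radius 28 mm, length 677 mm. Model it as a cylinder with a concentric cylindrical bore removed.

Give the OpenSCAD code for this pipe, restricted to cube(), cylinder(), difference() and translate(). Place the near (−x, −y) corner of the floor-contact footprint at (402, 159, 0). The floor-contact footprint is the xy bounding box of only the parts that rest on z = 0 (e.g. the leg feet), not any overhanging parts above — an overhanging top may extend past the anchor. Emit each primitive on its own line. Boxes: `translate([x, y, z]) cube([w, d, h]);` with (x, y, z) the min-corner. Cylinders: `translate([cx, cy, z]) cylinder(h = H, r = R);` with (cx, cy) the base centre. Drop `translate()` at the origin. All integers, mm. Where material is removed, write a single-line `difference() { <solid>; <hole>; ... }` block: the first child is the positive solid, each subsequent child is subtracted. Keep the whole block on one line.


difference() { translate([487, 244, 0]) cylinder(h = 677, r = 85); translate([487, 244, 0]) cylinder(h = 677, r = 28); }


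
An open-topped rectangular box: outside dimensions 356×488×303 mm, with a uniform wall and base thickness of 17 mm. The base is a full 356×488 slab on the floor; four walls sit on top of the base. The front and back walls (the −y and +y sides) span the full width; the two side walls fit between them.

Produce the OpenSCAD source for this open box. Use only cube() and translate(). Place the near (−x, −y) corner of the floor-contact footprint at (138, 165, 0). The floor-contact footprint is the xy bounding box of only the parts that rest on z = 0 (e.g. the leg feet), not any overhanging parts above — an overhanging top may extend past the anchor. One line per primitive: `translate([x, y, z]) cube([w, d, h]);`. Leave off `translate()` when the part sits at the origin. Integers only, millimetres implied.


translate([138, 165, 0]) cube([356, 488, 17]);
translate([138, 165, 17]) cube([356, 17, 286]);
translate([138, 636, 17]) cube([356, 17, 286]);
translate([138, 182, 17]) cube([17, 454, 286]);
translate([477, 182, 17]) cube([17, 454, 286]);
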